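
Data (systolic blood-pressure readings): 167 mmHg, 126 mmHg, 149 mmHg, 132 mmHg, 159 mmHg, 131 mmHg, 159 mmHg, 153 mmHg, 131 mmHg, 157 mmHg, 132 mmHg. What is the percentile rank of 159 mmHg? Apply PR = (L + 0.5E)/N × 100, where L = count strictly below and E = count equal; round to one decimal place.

N = 11.
Strictly below 159: 8. Equal to 159: 2.
PR = (8 + 0.5·2)/11 × 100 = 81.8

81.8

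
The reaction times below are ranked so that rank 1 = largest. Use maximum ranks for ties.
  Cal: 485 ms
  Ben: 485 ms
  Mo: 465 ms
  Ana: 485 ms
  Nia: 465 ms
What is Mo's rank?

5

Sorted (descending): 485, 485, 485, 465, 465
The 3 values of 485 occupy positions 1–3 → each gets rank 3.
The 2 values of 465 occupy positions 4–5 → each gets rank 5.
Mo has value 465 ms → rank 5.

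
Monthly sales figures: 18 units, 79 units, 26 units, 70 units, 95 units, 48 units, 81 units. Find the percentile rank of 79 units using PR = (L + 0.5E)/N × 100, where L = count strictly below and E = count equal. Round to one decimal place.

N = 7.
Strictly below 79: 4. Equal to 79: 1.
PR = (4 + 0.5·1)/7 × 100 = 64.3

64.3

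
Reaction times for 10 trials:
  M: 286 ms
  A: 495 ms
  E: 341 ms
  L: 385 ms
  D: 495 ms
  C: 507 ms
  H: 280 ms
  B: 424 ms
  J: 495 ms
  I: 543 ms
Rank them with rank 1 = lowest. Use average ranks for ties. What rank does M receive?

2

Sorted (ascending): 280, 286, 341, 385, 424, 495, 495, 495, 507, 543
The 3 values of 495 occupy positions 6–8 → average rank 7.
M has value 286 ms → rank 2.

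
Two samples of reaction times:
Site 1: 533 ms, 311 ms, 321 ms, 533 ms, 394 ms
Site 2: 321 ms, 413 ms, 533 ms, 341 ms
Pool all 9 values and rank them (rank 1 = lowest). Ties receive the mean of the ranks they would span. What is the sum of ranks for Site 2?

20.5

Sorted (ascending): 311, 321, 321, 341, 394, 413, 533, 533, 533
The 2 values of 321 occupy positions 2–3 → average rank (2+3)/2 = 2.5.
The 3 values of 533 occupy positions 7–9 → average rank 8.
Site 2 values → pooled ranks: 321→2.5, 413→6, 533→8, 341→4
Rank sum = 2.5 + 6 + 8 + 4 = 20.5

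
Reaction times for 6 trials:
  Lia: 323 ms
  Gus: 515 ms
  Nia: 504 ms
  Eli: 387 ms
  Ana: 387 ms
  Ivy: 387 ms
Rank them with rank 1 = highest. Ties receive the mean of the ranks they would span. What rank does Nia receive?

Sorted (descending): 515, 504, 387, 387, 387, 323
The 3 values of 387 occupy positions 3–5 → average rank 4.
Nia has value 504 ms → rank 2.

2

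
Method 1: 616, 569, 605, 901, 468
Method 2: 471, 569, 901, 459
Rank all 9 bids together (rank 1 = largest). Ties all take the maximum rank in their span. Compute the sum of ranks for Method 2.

24

Sorted (descending): 901, 901, 616, 605, 569, 569, 471, 468, 459
The 2 values of 901 occupy positions 1–2 → each gets rank 2.
The 2 values of 569 occupy positions 5–6 → each gets rank 6.
Method 2 values → pooled ranks: 471→7, 569→6, 901→2, 459→9
Rank sum = 7 + 6 + 2 + 9 = 24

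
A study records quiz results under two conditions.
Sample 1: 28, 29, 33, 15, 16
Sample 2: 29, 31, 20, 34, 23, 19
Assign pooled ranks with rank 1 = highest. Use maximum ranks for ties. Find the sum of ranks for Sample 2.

Sorted (descending): 34, 33, 31, 29, 29, 28, 23, 20, 19, 16, 15
The 2 values of 29 occupy positions 4–5 → each gets rank 5.
Sample 2 values → pooled ranks: 29→5, 31→3, 20→8, 34→1, 23→7, 19→9
Rank sum = 5 + 3 + 8 + 1 + 7 + 9 = 33

33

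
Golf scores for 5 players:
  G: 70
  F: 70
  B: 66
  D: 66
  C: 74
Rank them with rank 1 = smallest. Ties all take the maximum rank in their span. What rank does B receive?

Sorted (ascending): 66, 66, 70, 70, 74
The 2 values of 66 occupy positions 1–2 → each gets rank 2.
The 2 values of 70 occupy positions 3–4 → each gets rank 4.
B has value 66 → rank 2.

2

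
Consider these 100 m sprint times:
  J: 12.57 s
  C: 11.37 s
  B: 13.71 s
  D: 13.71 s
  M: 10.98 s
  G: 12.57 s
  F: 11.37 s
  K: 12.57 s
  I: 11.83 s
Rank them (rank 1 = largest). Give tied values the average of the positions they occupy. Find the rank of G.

Sorted (descending): 13.71, 13.71, 12.57, 12.57, 12.57, 11.83, 11.37, 11.37, 10.98
The 2 values of 13.71 occupy positions 1–2 → average rank (1+2)/2 = 1.5.
The 3 values of 12.57 occupy positions 3–5 → average rank 4.
The 2 values of 11.37 occupy positions 7–8 → average rank (7+8)/2 = 7.5.
G has value 12.57 s → rank 4.

4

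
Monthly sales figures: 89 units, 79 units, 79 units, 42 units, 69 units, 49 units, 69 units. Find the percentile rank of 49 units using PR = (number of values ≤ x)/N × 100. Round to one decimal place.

28.6

N = 7.
Strictly below 49: 1. Equal to 49: 1.
PR = 2/7 × 100 = 28.6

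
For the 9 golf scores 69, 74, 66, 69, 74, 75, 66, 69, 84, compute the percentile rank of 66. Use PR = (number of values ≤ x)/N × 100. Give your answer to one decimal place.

22.2

N = 9.
Strictly below 66: 0. Equal to 66: 2.
PR = 2/9 × 100 = 22.2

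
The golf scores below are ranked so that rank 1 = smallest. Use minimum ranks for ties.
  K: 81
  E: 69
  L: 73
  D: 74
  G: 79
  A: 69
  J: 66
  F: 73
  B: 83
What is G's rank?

Sorted (ascending): 66, 69, 69, 73, 73, 74, 79, 81, 83
The 2 values of 69 occupy positions 2–3 → each gets rank 2.
The 2 values of 73 occupy positions 4–5 → each gets rank 4.
G has value 79 → rank 7.

7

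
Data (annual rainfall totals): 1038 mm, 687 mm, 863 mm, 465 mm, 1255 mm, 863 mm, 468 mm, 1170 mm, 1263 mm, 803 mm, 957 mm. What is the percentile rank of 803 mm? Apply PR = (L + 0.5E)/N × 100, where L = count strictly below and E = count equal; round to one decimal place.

N = 11.
Strictly below 803: 3. Equal to 803: 1.
PR = (3 + 0.5·1)/11 × 100 = 31.8

31.8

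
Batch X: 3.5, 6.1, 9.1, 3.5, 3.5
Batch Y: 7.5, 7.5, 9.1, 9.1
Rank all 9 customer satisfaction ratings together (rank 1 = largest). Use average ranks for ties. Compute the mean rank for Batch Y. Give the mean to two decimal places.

Sorted (descending): 9.1, 9.1, 9.1, 7.5, 7.5, 6.1, 3.5, 3.5, 3.5
The 3 values of 9.1 occupy positions 1–3 → average rank 2.
The 2 values of 7.5 occupy positions 4–5 → average rank (4+5)/2 = 4.5.
The 3 values of 3.5 occupy positions 7–9 → average rank 8.
Batch Y values → pooled ranks: 7.5→4.5, 7.5→4.5, 9.1→2, 9.1→2
Mean rank = (4.5 + 4.5 + 2 + 2) / 4 = 3.25

3.25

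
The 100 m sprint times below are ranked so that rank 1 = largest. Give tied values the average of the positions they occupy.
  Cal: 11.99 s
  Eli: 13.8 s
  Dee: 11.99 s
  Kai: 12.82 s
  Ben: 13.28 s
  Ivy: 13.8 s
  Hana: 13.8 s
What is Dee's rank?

6.5

Sorted (descending): 13.8, 13.8, 13.8, 13.28, 12.82, 11.99, 11.99
The 3 values of 13.8 occupy positions 1–3 → average rank 2.
The 2 values of 11.99 occupy positions 6–7 → average rank (6+7)/2 = 6.5.
Dee has value 11.99 s → rank 6.5.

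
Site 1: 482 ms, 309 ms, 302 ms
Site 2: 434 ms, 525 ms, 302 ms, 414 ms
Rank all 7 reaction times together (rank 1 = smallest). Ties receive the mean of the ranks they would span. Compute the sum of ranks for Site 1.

10.5

Sorted (ascending): 302, 302, 309, 414, 434, 482, 525
The 2 values of 302 occupy positions 1–2 → average rank (1+2)/2 = 1.5.
Site 1 values → pooled ranks: 482→6, 309→3, 302→1.5
Rank sum = 6 + 3 + 1.5 = 10.5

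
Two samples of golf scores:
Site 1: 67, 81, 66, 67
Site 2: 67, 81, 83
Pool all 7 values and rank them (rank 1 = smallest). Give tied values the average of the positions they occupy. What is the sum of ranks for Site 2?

15.5

Sorted (ascending): 66, 67, 67, 67, 81, 81, 83
The 3 values of 67 occupy positions 2–4 → average rank 3.
The 2 values of 81 occupy positions 5–6 → average rank (5+6)/2 = 5.5.
Site 2 values → pooled ranks: 67→3, 81→5.5, 83→7
Rank sum = 3 + 5.5 + 7 = 15.5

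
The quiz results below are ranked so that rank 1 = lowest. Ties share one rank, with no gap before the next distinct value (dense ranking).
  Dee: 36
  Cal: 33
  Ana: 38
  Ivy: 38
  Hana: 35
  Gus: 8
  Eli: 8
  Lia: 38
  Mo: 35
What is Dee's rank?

4

Sorted (ascending): 8, 8, 33, 35, 35, 36, 38, 38, 38
The 2 values of 8 share dense rank 1.
The 2 values of 35 share dense rank 3.
The 3 values of 38 share dense rank 5.
Remaining distinct values take the next consecutive integers.
Dee has value 36 → rank 4.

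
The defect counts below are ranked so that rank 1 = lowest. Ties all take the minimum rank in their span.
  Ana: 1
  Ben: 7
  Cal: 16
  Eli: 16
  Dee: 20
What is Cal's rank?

3

Sorted (ascending): 1, 7, 16, 16, 20
The 2 values of 16 occupy positions 3–4 → each gets rank 3.
Cal has value 16 → rank 3.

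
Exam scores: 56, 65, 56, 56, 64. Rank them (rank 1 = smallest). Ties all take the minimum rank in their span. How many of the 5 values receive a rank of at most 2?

Sorted (ascending): 56, 56, 56, 64, 65
The 3 values of 56 occupy positions 1–3 → each gets rank 1.
Ranks ≤ 2: {1, 1, 1} → 3 values.

3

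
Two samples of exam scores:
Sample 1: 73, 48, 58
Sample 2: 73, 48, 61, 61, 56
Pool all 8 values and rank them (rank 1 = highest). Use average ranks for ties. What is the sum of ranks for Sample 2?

22

Sorted (descending): 73, 73, 61, 61, 58, 56, 48, 48
The 2 values of 73 occupy positions 1–2 → average rank (1+2)/2 = 1.5.
The 2 values of 61 occupy positions 3–4 → average rank (3+4)/2 = 3.5.
The 2 values of 48 occupy positions 7–8 → average rank (7+8)/2 = 7.5.
Sample 2 values → pooled ranks: 73→1.5, 48→7.5, 61→3.5, 61→3.5, 56→6
Rank sum = 1.5 + 7.5 + 3.5 + 3.5 + 6 = 22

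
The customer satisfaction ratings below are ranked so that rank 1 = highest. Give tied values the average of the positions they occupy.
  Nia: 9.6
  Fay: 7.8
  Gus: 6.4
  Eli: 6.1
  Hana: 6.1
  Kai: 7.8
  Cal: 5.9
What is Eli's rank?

5.5

Sorted (descending): 9.6, 7.8, 7.8, 6.4, 6.1, 6.1, 5.9
The 2 values of 7.8 occupy positions 2–3 → average rank (2+3)/2 = 2.5.
The 2 values of 6.1 occupy positions 5–6 → average rank (5+6)/2 = 5.5.
Eli has value 6.1 → rank 5.5.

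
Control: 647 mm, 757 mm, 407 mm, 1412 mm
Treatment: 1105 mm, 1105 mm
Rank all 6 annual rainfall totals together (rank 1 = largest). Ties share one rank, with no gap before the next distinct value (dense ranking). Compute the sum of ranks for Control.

13

Sorted (descending): 1412, 1105, 1105, 757, 647, 407
The 2 values of 1105 share dense rank 2.
Remaining distinct values take the next consecutive integers.
Control values → pooled ranks: 647→4, 757→3, 407→5, 1412→1
Rank sum = 4 + 3 + 5 + 1 = 13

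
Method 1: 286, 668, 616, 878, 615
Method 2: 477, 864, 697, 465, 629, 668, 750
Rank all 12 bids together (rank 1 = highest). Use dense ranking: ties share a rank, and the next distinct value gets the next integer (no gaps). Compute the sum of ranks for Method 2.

Sorted (descending): 878, 864, 750, 697, 668, 668, 629, 616, 615, 477, 465, 286
The 2 values of 668 share dense rank 5.
Remaining distinct values take the next consecutive integers.
Method 2 values → pooled ranks: 477→9, 864→2, 697→4, 465→10, 629→6, 668→5, 750→3
Rank sum = 9 + 2 + 4 + 10 + 6 + 5 + 3 = 39

39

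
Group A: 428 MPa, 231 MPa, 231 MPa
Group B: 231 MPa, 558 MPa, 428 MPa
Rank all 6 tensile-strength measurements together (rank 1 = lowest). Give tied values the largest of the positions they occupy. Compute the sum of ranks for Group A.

11

Sorted (ascending): 231, 231, 231, 428, 428, 558
The 3 values of 231 occupy positions 1–3 → each gets rank 3.
The 2 values of 428 occupy positions 4–5 → each gets rank 5.
Group A values → pooled ranks: 428→5, 231→3, 231→3
Rank sum = 5 + 3 + 3 = 11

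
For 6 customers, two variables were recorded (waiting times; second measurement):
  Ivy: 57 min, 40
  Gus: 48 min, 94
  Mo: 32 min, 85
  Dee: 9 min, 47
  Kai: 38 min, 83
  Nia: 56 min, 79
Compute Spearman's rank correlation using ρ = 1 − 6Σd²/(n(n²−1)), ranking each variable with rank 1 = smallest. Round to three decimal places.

Ranks of variable 1: 6, 4, 2, 1, 3, 5
Ranks of variable 2: 1, 6, 5, 2, 4, 3
d = r₁ − r₂: 5, -2, -3, -1, -1, 2
d²: 25, 4, 9, 1, 1, 4; Σd² = 44
ρ = 1 − 6·44/(6·35) = 1 − 264/210 = -0.257

-0.257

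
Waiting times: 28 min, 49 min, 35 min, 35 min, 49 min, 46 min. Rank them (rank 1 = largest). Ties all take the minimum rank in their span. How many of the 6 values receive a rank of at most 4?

Sorted (descending): 49, 49, 46, 35, 35, 28
The 2 values of 49 occupy positions 1–2 → each gets rank 1.
The 2 values of 35 occupy positions 4–5 → each gets rank 4.
Ranks ≤ 4: {1, 1, 3, 4, 4} → 5 values.

5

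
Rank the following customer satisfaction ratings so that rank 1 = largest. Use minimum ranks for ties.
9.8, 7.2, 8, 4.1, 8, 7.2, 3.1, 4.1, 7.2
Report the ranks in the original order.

Sorted (descending): 9.8, 8, 8, 7.2, 7.2, 7.2, 4.1, 4.1, 3.1
The 2 values of 8 occupy positions 2–3 → each gets rank 2.
The 3 values of 7.2 occupy positions 4–6 → each gets rank 4.
The 2 values of 4.1 occupy positions 7–8 → each gets rank 7.

1, 4, 2, 7, 2, 4, 9, 7, 4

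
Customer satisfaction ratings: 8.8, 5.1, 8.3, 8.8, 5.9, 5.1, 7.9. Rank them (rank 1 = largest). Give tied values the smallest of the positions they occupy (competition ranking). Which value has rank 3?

Sorted (descending): 8.8, 8.8, 8.3, 7.9, 5.9, 5.1, 5.1
The 2 values of 8.8 occupy positions 1–2 → each gets rank 1.
The 2 values of 5.1 occupy positions 6–7 → each gets rank 6.
Rank 3 → value 8.3.

8.3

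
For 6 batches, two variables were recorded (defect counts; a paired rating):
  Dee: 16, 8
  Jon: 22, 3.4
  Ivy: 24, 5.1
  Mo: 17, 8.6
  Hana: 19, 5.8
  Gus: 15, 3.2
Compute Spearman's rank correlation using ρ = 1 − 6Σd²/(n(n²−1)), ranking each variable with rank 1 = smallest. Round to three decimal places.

-0.029

Ranks of variable 1: 2, 5, 6, 3, 4, 1
Ranks of variable 2: 5, 2, 3, 6, 4, 1
d = r₁ − r₂: -3, 3, 3, -3, 0, 0
d²: 9, 9, 9, 9, 0, 0; Σd² = 36
ρ = 1 − 6·36/(6·35) = 1 − 216/210 = -0.029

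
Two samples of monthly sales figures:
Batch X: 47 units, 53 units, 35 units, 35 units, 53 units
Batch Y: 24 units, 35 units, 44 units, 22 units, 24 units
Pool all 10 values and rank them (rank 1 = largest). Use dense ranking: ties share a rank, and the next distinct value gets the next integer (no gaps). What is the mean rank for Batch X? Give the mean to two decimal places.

2.40

Sorted (descending): 53, 53, 47, 44, 35, 35, 35, 24, 24, 22
The 2 values of 53 share dense rank 1.
The 3 values of 35 share dense rank 4.
The 2 values of 24 share dense rank 5.
Remaining distinct values take the next consecutive integers.
Batch X values → pooled ranks: 47→2, 53→1, 35→4, 35→4, 53→1
Mean rank = (2 + 1 + 4 + 4 + 1) / 5 = 2.40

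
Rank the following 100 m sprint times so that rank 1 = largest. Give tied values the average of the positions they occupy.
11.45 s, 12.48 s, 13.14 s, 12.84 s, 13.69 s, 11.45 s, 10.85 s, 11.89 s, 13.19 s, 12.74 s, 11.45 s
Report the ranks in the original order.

9, 6, 3, 4, 1, 9, 11, 7, 2, 5, 9

Sorted (descending): 13.69, 13.19, 13.14, 12.84, 12.74, 12.48, 11.89, 11.45, 11.45, 11.45, 10.85
The 3 values of 11.45 occupy positions 8–10 → average rank 9.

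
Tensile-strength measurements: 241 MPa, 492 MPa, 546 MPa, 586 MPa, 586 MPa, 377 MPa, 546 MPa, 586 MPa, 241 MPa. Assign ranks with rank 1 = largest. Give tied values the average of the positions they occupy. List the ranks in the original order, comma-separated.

8.5, 6, 4.5, 2, 2, 7, 4.5, 2, 8.5

Sorted (descending): 586, 586, 586, 546, 546, 492, 377, 241, 241
The 3 values of 586 occupy positions 1–3 → average rank 2.
The 2 values of 546 occupy positions 4–5 → average rank (4+5)/2 = 4.5.
The 2 values of 241 occupy positions 8–9 → average rank (8+9)/2 = 8.5.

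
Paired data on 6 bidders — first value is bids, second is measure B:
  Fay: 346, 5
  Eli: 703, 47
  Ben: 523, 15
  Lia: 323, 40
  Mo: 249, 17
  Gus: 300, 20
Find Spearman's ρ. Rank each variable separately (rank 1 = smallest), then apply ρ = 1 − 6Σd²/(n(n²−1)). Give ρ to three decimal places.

0.143

Ranks of variable 1: 4, 6, 5, 3, 1, 2
Ranks of variable 2: 1, 6, 2, 5, 3, 4
d = r₁ − r₂: 3, 0, 3, -2, -2, -2
d²: 9, 0, 9, 4, 4, 4; Σd² = 30
ρ = 1 − 6·30/(6·35) = 1 − 180/210 = 0.143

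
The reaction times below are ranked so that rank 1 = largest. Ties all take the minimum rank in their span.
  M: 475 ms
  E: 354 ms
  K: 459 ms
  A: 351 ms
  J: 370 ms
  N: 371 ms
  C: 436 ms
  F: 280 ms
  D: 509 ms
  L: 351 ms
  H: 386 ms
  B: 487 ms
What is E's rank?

Sorted (descending): 509, 487, 475, 459, 436, 386, 371, 370, 354, 351, 351, 280
The 2 values of 351 occupy positions 10–11 → each gets rank 10.
E has value 354 ms → rank 9.

9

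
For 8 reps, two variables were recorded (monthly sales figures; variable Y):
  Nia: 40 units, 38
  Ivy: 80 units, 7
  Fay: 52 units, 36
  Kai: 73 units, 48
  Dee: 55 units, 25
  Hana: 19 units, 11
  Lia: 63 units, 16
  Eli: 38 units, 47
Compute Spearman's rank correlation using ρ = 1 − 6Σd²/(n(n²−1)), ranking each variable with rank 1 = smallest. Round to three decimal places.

-0.143

Ranks of variable 1: 3, 8, 4, 7, 5, 1, 6, 2
Ranks of variable 2: 6, 1, 5, 8, 4, 2, 3, 7
d = r₁ − r₂: -3, 7, -1, -1, 1, -1, 3, -5
d²: 9, 49, 1, 1, 1, 1, 9, 25; Σd² = 96
ρ = 1 − 6·96/(8·63) = 1 − 576/504 = -0.143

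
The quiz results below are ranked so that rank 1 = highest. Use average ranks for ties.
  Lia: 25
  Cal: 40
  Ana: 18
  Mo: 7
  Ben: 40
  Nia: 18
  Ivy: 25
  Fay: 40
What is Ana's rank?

Sorted (descending): 40, 40, 40, 25, 25, 18, 18, 7
The 3 values of 40 occupy positions 1–3 → average rank 2.
The 2 values of 25 occupy positions 4–5 → average rank (4+5)/2 = 4.5.
The 2 values of 18 occupy positions 6–7 → average rank (6+7)/2 = 6.5.
Ana has value 18 → rank 6.5.

6.5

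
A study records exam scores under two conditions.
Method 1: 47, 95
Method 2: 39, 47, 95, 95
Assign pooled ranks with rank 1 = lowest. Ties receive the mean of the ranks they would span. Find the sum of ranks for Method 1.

7.5

Sorted (ascending): 39, 47, 47, 95, 95, 95
The 2 values of 47 occupy positions 2–3 → average rank (2+3)/2 = 2.5.
The 3 values of 95 occupy positions 4–6 → average rank 5.
Method 1 values → pooled ranks: 47→2.5, 95→5
Rank sum = 2.5 + 5 = 7.5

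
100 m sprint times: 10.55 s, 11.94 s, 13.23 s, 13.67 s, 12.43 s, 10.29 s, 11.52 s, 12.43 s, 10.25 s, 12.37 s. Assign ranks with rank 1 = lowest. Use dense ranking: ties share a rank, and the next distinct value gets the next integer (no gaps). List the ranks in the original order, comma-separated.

3, 5, 8, 9, 7, 2, 4, 7, 1, 6

Sorted (ascending): 10.25, 10.29, 10.55, 11.52, 11.94, 12.37, 12.43, 12.43, 13.23, 13.67
The 2 values of 12.43 share dense rank 7.
Remaining distinct values take the next consecutive integers.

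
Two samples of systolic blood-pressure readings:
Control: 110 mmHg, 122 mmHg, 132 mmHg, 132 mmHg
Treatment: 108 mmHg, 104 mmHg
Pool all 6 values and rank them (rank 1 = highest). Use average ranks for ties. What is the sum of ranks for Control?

Sorted (descending): 132, 132, 122, 110, 108, 104
The 2 values of 132 occupy positions 1–2 → average rank (1+2)/2 = 1.5.
Control values → pooled ranks: 110→4, 122→3, 132→1.5, 132→1.5
Rank sum = 4 + 3 + 1.5 + 1.5 = 10

10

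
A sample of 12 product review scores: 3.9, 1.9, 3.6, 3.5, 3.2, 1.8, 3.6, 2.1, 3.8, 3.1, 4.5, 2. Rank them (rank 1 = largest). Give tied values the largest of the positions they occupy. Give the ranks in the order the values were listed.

2, 11, 5, 6, 7, 12, 5, 9, 3, 8, 1, 10

Sorted (descending): 4.5, 3.9, 3.8, 3.6, 3.6, 3.5, 3.2, 3.1, 2.1, 2, 1.9, 1.8
The 2 values of 3.6 occupy positions 4–5 → each gets rank 5.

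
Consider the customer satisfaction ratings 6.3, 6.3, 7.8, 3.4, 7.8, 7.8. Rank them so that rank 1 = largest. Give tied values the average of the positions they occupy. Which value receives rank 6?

Sorted (descending): 7.8, 7.8, 7.8, 6.3, 6.3, 3.4
The 3 values of 7.8 occupy positions 1–3 → average rank 2.
The 2 values of 6.3 occupy positions 4–5 → average rank (4+5)/2 = 4.5.
Rank 6 → value 3.4.

3.4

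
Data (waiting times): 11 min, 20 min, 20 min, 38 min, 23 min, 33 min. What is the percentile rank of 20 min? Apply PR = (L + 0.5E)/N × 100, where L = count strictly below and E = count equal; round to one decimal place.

33.3

N = 6.
Strictly below 20: 1. Equal to 20: 2.
PR = (1 + 0.5·2)/6 × 100 = 33.3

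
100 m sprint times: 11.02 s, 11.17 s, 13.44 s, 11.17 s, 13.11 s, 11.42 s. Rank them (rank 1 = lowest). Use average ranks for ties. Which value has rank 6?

Sorted (ascending): 11.02, 11.17, 11.17, 11.42, 13.11, 13.44
The 2 values of 11.17 occupy positions 2–3 → average rank (2+3)/2 = 2.5.
Rank 6 → value 13.44.

13.44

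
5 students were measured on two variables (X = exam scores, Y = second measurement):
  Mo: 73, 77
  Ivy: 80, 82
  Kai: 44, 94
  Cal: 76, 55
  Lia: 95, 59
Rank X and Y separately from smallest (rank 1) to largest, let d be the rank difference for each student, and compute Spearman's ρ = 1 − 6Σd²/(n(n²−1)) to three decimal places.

-0.500

Ranks of variable 1: 2, 4, 1, 3, 5
Ranks of variable 2: 3, 4, 5, 1, 2
d = r₁ − r₂: -1, 0, -4, 2, 3
d²: 1, 0, 16, 4, 9; Σd² = 30
ρ = 1 − 6·30/(5·24) = 1 − 180/120 = -0.500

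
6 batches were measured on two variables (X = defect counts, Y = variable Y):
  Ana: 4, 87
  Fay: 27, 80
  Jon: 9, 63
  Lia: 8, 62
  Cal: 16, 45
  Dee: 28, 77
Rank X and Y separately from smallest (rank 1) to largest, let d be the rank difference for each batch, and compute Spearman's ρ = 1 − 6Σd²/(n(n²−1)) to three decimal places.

-0.086

Ranks of variable 1: 1, 5, 3, 2, 4, 6
Ranks of variable 2: 6, 5, 3, 2, 1, 4
d = r₁ − r₂: -5, 0, 0, 0, 3, 2
d²: 25, 0, 0, 0, 9, 4; Σd² = 38
ρ = 1 − 6·38/(6·35) = 1 − 228/210 = -0.086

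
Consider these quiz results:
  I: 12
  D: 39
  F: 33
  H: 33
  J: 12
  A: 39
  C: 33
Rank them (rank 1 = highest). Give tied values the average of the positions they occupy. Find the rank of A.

1.5

Sorted (descending): 39, 39, 33, 33, 33, 12, 12
The 2 values of 39 occupy positions 1–2 → average rank (1+2)/2 = 1.5.
The 3 values of 33 occupy positions 3–5 → average rank 4.
The 2 values of 12 occupy positions 6–7 → average rank (6+7)/2 = 6.5.
A has value 39 → rank 1.5.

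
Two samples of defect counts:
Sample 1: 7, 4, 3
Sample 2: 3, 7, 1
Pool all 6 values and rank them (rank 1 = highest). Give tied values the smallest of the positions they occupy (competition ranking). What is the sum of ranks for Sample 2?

Sorted (descending): 7, 7, 4, 3, 3, 1
The 2 values of 7 occupy positions 1–2 → each gets rank 1.
The 2 values of 3 occupy positions 4–5 → each gets rank 4.
Sample 2 values → pooled ranks: 3→4, 7→1, 1→6
Rank sum = 4 + 1 + 6 = 11

11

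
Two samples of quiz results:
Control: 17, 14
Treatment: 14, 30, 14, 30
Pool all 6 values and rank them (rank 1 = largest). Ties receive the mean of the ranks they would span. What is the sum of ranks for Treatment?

Sorted (descending): 30, 30, 17, 14, 14, 14
The 2 values of 30 occupy positions 1–2 → average rank (1+2)/2 = 1.5.
The 3 values of 14 occupy positions 4–6 → average rank 5.
Treatment values → pooled ranks: 14→5, 30→1.5, 14→5, 30→1.5
Rank sum = 5 + 1.5 + 5 + 1.5 = 13

13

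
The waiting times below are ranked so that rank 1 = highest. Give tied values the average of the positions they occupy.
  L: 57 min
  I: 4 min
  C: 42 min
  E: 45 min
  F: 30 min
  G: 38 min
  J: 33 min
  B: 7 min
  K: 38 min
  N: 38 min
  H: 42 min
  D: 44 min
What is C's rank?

4.5

Sorted (descending): 57, 45, 44, 42, 42, 38, 38, 38, 33, 30, 7, 4
The 2 values of 42 occupy positions 4–5 → average rank (4+5)/2 = 4.5.
The 3 values of 38 occupy positions 6–8 → average rank 7.
C has value 42 min → rank 4.5.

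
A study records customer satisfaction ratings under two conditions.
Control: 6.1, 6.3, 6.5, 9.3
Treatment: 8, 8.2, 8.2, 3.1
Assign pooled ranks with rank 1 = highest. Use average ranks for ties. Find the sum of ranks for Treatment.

17

Sorted (descending): 9.3, 8.2, 8.2, 8, 6.5, 6.3, 6.1, 3.1
The 2 values of 8.2 occupy positions 2–3 → average rank (2+3)/2 = 2.5.
Treatment values → pooled ranks: 8→4, 8.2→2.5, 8.2→2.5, 3.1→8
Rank sum = 4 + 2.5 + 2.5 + 8 = 17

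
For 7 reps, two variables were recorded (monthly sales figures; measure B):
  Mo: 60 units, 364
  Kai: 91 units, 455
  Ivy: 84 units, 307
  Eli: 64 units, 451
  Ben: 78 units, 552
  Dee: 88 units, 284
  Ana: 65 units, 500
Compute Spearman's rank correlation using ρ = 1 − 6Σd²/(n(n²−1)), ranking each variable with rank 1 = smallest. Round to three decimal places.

-0.143

Ranks of variable 1: 1, 7, 5, 2, 4, 6, 3
Ranks of variable 2: 3, 5, 2, 4, 7, 1, 6
d = r₁ − r₂: -2, 2, 3, -2, -3, 5, -3
d²: 4, 4, 9, 4, 9, 25, 9; Σd² = 64
ρ = 1 − 6·64/(7·48) = 1 − 384/336 = -0.143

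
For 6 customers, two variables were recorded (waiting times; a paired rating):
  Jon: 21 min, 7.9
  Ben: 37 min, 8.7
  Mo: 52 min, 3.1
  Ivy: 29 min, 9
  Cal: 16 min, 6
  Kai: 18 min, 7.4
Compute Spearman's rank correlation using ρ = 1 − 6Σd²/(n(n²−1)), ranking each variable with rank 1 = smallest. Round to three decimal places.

Ranks of variable 1: 3, 5, 6, 4, 1, 2
Ranks of variable 2: 4, 5, 1, 6, 2, 3
d = r₁ − r₂: -1, 0, 5, -2, -1, -1
d²: 1, 0, 25, 4, 1, 1; Σd² = 32
ρ = 1 − 6·32/(6·35) = 1 − 192/210 = 0.086

0.086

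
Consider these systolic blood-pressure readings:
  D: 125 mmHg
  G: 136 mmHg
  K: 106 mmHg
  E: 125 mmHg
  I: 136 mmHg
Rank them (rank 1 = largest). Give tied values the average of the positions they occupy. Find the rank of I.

Sorted (descending): 136, 136, 125, 125, 106
The 2 values of 136 occupy positions 1–2 → average rank (1+2)/2 = 1.5.
The 2 values of 125 occupy positions 3–4 → average rank (3+4)/2 = 3.5.
I has value 136 mmHg → rank 1.5.

1.5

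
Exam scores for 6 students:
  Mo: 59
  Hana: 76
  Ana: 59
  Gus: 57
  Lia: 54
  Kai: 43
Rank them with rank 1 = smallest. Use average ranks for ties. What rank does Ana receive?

4.5

Sorted (ascending): 43, 54, 57, 59, 59, 76
The 2 values of 59 occupy positions 4–5 → average rank (4+5)/2 = 4.5.
Ana has value 59 → rank 4.5.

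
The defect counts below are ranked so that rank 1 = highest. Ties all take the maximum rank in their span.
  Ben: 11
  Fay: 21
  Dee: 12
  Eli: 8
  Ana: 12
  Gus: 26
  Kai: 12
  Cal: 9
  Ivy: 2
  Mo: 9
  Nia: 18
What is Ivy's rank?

11

Sorted (descending): 26, 21, 18, 12, 12, 12, 11, 9, 9, 8, 2
The 3 values of 12 occupy positions 4–6 → each gets rank 6.
The 2 values of 9 occupy positions 8–9 → each gets rank 9.
Ivy has value 2 → rank 11.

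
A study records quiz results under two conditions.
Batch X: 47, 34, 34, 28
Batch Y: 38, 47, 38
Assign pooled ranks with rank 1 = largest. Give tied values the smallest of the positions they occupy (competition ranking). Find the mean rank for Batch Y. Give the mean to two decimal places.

2.33

Sorted (descending): 47, 47, 38, 38, 34, 34, 28
The 2 values of 47 occupy positions 1–2 → each gets rank 1.
The 2 values of 38 occupy positions 3–4 → each gets rank 3.
The 2 values of 34 occupy positions 5–6 → each gets rank 5.
Batch Y values → pooled ranks: 38→3, 47→1, 38→3
Mean rank = (3 + 1 + 3) / 3 = 2.33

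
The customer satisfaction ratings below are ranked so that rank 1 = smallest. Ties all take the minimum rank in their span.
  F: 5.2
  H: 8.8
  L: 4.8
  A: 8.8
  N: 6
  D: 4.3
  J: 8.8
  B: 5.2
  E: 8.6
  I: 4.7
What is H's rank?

Sorted (ascending): 4.3, 4.7, 4.8, 5.2, 5.2, 6, 8.6, 8.8, 8.8, 8.8
The 2 values of 5.2 occupy positions 4–5 → each gets rank 4.
The 3 values of 8.8 occupy positions 8–10 → each gets rank 8.
H has value 8.8 → rank 8.

8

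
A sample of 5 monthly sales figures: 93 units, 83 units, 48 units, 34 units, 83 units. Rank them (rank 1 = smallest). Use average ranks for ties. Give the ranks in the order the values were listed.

5, 3.5, 2, 1, 3.5

Sorted (ascending): 34, 48, 83, 83, 93
The 2 values of 83 occupy positions 3–4 → average rank (3+4)/2 = 3.5.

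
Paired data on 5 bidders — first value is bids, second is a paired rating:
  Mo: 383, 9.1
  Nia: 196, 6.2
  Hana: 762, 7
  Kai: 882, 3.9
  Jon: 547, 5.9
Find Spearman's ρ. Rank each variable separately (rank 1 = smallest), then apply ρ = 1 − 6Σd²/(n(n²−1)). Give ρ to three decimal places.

-0.500

Ranks of variable 1: 2, 1, 4, 5, 3
Ranks of variable 2: 5, 3, 4, 1, 2
d = r₁ − r₂: -3, -2, 0, 4, 1
d²: 9, 4, 0, 16, 1; Σd² = 30
ρ = 1 − 6·30/(5·24) = 1 − 180/120 = -0.500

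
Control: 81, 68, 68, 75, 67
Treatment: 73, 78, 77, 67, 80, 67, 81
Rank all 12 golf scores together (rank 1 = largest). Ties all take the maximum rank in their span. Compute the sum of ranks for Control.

Sorted (descending): 81, 81, 80, 78, 77, 75, 73, 68, 68, 67, 67, 67
The 2 values of 81 occupy positions 1–2 → each gets rank 2.
The 2 values of 68 occupy positions 8–9 → each gets rank 9.
The 3 values of 67 occupy positions 10–12 → each gets rank 12.
Control values → pooled ranks: 81→2, 68→9, 68→9, 75→6, 67→12
Rank sum = 2 + 9 + 9 + 6 + 12 = 38

38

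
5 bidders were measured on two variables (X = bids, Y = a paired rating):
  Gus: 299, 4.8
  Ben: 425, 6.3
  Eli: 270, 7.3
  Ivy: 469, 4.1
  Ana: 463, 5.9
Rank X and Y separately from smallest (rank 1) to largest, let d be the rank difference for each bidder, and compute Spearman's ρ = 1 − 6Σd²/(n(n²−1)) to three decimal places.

-0.700

Ranks of variable 1: 2, 3, 1, 5, 4
Ranks of variable 2: 2, 4, 5, 1, 3
d = r₁ − r₂: 0, -1, -4, 4, 1
d²: 0, 1, 16, 16, 1; Σd² = 34
ρ = 1 − 6·34/(5·24) = 1 − 204/120 = -0.700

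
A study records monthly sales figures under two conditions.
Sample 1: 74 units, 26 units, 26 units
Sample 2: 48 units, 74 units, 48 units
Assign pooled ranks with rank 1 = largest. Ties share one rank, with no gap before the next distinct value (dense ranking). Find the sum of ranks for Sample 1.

7

Sorted (descending): 74, 74, 48, 48, 26, 26
The 2 values of 74 share dense rank 1.
The 2 values of 48 share dense rank 2.
The 2 values of 26 share dense rank 3.
Sample 1 values → pooled ranks: 74→1, 26→3, 26→3
Rank sum = 1 + 3 + 3 = 7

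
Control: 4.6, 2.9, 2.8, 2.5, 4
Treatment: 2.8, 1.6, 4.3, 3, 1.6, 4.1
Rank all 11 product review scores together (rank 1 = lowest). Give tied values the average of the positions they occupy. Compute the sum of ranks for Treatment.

33.5

Sorted (ascending): 1.6, 1.6, 2.5, 2.8, 2.8, 2.9, 3, 4, 4.1, 4.3, 4.6
The 2 values of 1.6 occupy positions 1–2 → average rank (1+2)/2 = 1.5.
The 2 values of 2.8 occupy positions 4–5 → average rank (4+5)/2 = 4.5.
Treatment values → pooled ranks: 2.8→4.5, 1.6→1.5, 4.3→10, 3→7, 1.6→1.5, 4.1→9
Rank sum = 4.5 + 1.5 + 10 + 7 + 1.5 + 9 = 33.5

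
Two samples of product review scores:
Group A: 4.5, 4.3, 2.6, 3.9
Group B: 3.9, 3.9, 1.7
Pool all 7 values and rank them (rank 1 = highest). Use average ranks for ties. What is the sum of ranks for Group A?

Sorted (descending): 4.5, 4.3, 3.9, 3.9, 3.9, 2.6, 1.7
The 3 values of 3.9 occupy positions 3–5 → average rank 4.
Group A values → pooled ranks: 4.5→1, 4.3→2, 2.6→6, 3.9→4
Rank sum = 1 + 2 + 6 + 4 = 13

13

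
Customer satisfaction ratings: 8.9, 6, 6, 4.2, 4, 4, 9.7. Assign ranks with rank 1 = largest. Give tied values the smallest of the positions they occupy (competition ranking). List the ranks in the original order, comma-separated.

2, 3, 3, 5, 6, 6, 1

Sorted (descending): 9.7, 8.9, 6, 6, 4.2, 4, 4
The 2 values of 6 occupy positions 3–4 → each gets rank 3.
The 2 values of 4 occupy positions 6–7 → each gets rank 6.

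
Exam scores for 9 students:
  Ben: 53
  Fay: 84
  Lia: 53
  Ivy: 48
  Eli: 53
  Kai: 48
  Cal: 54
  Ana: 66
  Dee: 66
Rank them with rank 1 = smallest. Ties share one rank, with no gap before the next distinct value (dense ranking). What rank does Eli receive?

2

Sorted (ascending): 48, 48, 53, 53, 53, 54, 66, 66, 84
The 2 values of 48 share dense rank 1.
The 3 values of 53 share dense rank 2.
The 2 values of 66 share dense rank 4.
Remaining distinct values take the next consecutive integers.
Eli has value 53 → rank 2.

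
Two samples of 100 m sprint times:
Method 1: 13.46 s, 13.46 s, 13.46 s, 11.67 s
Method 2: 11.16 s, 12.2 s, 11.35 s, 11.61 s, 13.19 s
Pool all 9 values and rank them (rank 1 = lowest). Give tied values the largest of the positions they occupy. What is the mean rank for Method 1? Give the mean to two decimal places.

Sorted (ascending): 11.16, 11.35, 11.61, 11.67, 12.2, 13.19, 13.46, 13.46, 13.46
The 3 values of 13.46 occupy positions 7–9 → each gets rank 9.
Method 1 values → pooled ranks: 13.46→9, 13.46→9, 13.46→9, 11.67→4
Mean rank = (9 + 9 + 9 + 4) / 4 = 7.75

7.75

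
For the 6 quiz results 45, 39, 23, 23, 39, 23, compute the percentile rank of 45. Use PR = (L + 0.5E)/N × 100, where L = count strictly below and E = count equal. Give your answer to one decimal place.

91.7

N = 6.
Strictly below 45: 5. Equal to 45: 1.
PR = (5 + 0.5·1)/6 × 100 = 91.7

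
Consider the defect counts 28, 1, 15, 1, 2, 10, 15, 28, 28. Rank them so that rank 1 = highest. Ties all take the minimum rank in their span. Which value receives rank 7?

Sorted (descending): 28, 28, 28, 15, 15, 10, 2, 1, 1
The 3 values of 28 occupy positions 1–3 → each gets rank 1.
The 2 values of 15 occupy positions 4–5 → each gets rank 4.
The 2 values of 1 occupy positions 8–9 → each gets rank 8.
Rank 7 → value 2.

2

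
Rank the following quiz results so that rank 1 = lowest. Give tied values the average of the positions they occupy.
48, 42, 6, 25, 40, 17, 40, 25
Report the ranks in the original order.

Sorted (ascending): 6, 17, 25, 25, 40, 40, 42, 48
The 2 values of 25 occupy positions 3–4 → average rank (3+4)/2 = 3.5.
The 2 values of 40 occupy positions 5–6 → average rank (5+6)/2 = 5.5.

8, 7, 1, 3.5, 5.5, 2, 5.5, 3.5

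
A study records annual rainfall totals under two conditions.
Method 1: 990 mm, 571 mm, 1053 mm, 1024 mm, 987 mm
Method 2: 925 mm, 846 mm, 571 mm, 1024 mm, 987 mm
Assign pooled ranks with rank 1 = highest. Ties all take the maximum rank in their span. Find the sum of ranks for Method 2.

34

Sorted (descending): 1053, 1024, 1024, 990, 987, 987, 925, 846, 571, 571
The 2 values of 1024 occupy positions 2–3 → each gets rank 3.
The 2 values of 987 occupy positions 5–6 → each gets rank 6.
The 2 values of 571 occupy positions 9–10 → each gets rank 10.
Method 2 values → pooled ranks: 925→7, 846→8, 571→10, 1024→3, 987→6
Rank sum = 7 + 8 + 10 + 3 + 6 = 34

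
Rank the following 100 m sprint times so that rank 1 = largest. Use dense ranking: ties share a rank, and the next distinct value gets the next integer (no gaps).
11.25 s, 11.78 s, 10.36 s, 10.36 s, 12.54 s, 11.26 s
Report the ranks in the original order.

4, 2, 5, 5, 1, 3

Sorted (descending): 12.54, 11.78, 11.26, 11.25, 10.36, 10.36
The 2 values of 10.36 share dense rank 5.
Remaining distinct values take the next consecutive integers.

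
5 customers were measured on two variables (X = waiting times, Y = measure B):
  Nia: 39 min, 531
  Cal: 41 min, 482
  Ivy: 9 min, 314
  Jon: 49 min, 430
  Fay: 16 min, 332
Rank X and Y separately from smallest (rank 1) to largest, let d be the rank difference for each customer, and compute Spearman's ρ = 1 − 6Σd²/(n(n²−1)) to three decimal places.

0.600

Ranks of variable 1: 3, 4, 1, 5, 2
Ranks of variable 2: 5, 4, 1, 3, 2
d = r₁ − r₂: -2, 0, 0, 2, 0
d²: 4, 0, 0, 4, 0; Σd² = 8
ρ = 1 − 6·8/(5·24) = 1 − 48/120 = 0.600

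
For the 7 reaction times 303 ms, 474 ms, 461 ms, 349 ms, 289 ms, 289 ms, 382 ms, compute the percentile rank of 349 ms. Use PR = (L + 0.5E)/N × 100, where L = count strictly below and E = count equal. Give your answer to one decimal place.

N = 7.
Strictly below 349: 3. Equal to 349: 1.
PR = (3 + 0.5·1)/7 × 100 = 50.0

50.0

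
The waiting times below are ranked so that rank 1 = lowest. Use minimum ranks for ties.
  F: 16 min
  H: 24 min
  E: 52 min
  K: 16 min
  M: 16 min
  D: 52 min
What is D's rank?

5

Sorted (ascending): 16, 16, 16, 24, 52, 52
The 3 values of 16 occupy positions 1–3 → each gets rank 1.
The 2 values of 52 occupy positions 5–6 → each gets rank 5.
D has value 52 min → rank 5.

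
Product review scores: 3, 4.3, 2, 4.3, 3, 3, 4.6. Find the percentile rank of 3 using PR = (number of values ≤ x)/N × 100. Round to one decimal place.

N = 7.
Strictly below 3: 1. Equal to 3: 3.
PR = 4/7 × 100 = 57.1

57.1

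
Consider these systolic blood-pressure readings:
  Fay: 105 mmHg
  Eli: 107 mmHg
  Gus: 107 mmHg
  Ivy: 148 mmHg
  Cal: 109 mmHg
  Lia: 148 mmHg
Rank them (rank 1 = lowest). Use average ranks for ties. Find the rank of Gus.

Sorted (ascending): 105, 107, 107, 109, 148, 148
The 2 values of 107 occupy positions 2–3 → average rank (2+3)/2 = 2.5.
The 2 values of 148 occupy positions 5–6 → average rank (5+6)/2 = 5.5.
Gus has value 107 mmHg → rank 2.5.

2.5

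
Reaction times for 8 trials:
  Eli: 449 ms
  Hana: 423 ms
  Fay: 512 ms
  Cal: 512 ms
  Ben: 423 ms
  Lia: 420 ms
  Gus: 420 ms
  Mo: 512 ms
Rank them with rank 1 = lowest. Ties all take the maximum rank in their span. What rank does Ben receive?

4

Sorted (ascending): 420, 420, 423, 423, 449, 512, 512, 512
The 2 values of 420 occupy positions 1–2 → each gets rank 2.
The 2 values of 423 occupy positions 3–4 → each gets rank 4.
The 3 values of 512 occupy positions 6–8 → each gets rank 8.
Ben has value 423 ms → rank 4.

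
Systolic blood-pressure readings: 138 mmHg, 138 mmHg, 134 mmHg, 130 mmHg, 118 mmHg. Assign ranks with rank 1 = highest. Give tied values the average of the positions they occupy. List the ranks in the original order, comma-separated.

Sorted (descending): 138, 138, 134, 130, 118
The 2 values of 138 occupy positions 1–2 → average rank (1+2)/2 = 1.5.

1.5, 1.5, 3, 4, 5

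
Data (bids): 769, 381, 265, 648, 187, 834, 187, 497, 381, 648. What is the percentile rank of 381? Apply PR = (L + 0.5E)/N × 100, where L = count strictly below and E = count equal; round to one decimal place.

N = 10.
Strictly below 381: 3. Equal to 381: 2.
PR = (3 + 0.5·2)/10 × 100 = 40.0

40.0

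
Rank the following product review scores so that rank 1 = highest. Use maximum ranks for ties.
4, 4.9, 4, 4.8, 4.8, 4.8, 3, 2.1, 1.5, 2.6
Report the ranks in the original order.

6, 1, 6, 4, 4, 4, 7, 9, 10, 8

Sorted (descending): 4.9, 4.8, 4.8, 4.8, 4, 4, 3, 2.6, 2.1, 1.5
The 3 values of 4.8 occupy positions 2–4 → each gets rank 4.
The 2 values of 4 occupy positions 5–6 → each gets rank 6.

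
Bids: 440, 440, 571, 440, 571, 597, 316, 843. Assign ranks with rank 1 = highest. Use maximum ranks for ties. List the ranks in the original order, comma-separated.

7, 7, 4, 7, 4, 2, 8, 1

Sorted (descending): 843, 597, 571, 571, 440, 440, 440, 316
The 2 values of 571 occupy positions 3–4 → each gets rank 4.
The 3 values of 440 occupy positions 5–7 → each gets rank 7.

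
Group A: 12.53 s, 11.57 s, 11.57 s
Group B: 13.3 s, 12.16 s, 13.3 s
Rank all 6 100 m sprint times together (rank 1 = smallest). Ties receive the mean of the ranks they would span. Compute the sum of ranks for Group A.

7

Sorted (ascending): 11.57, 11.57, 12.16, 12.53, 13.3, 13.3
The 2 values of 11.57 occupy positions 1–2 → average rank (1+2)/2 = 1.5.
The 2 values of 13.3 occupy positions 5–6 → average rank (5+6)/2 = 5.5.
Group A values → pooled ranks: 12.53→4, 11.57→1.5, 11.57→1.5
Rank sum = 4 + 1.5 + 1.5 = 7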